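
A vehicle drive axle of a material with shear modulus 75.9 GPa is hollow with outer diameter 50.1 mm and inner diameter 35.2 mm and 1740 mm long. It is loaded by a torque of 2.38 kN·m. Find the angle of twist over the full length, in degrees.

J = π(d_o⁴ − d_i⁴)/32 = π(0.0501⁴ − 0.0352⁴)/32 = 4.678×10^-7 m⁴.
θ = T·L/(G·J) = 2380 × 1.74 / (75.9×10⁹ × 4.678×10^-7) = 0.1166 rad.

6.68°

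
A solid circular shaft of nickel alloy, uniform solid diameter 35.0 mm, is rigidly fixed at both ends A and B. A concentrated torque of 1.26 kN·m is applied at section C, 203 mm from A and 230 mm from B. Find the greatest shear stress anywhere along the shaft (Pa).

7.95e7 Pa

With uniform GJ and both ends fixed, compatibility θ_AC = θ_CB gives T_A·a = T_B·b, together with T_A + T_B = T₀.
T_A = T₀·b/(a+b) = 1260·230/433.0 = 669.3 N·m; T_B = 590.7 N·m.
τ in each portion: τ_AC = 7.95×10^7 Pa, τ_CB = 7.02×10^7 Pa; maximum is in AC.
τ_max = T_AC·r/J = 669.3·0.0175/1.47×10^-7 = 7.950×10^7 Pa.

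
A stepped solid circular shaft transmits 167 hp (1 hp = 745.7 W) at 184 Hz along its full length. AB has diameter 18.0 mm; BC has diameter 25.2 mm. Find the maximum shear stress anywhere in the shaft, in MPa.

94.1 MPa

ω = 2π·184 = 1156 rad/s, so T = P/ω = 167×745.7 / 1156 = 107.7 N·m.
Under the same torque, τ_max = 16T/(πd³) is largest where d is smallest — segment AB (d = 18.0 mm).
τ_max = 16·107.7/(π·(0.0180)³) = 9.407×10^7 Pa.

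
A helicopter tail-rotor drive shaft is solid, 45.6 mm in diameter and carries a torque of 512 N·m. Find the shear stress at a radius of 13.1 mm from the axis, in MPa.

15.8 MPa

J = πd⁴/32 = π(0.0456)⁴/32 = 4.245×10^-7 m⁴.
Shear stress varies linearly with radius: τ = T·r/J = 512.0 × 0.0131 / 4.245×10^-7 = 1.580×10^7 Pa.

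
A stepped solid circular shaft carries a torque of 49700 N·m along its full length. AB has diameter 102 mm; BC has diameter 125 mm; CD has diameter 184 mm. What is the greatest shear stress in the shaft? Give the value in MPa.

Under the same torque, τ_max = 16T/(πd³) is largest where d is smallest — segment AB (d = 102 mm).
τ_max = 16·49700/(π·(0.102)³) = 2.385×10^8 Pa.

239 MPa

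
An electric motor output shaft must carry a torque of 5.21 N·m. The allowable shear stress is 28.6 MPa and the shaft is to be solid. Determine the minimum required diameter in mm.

9.75 mm

For a solid shaft τ_max = 16T/(πd³), so d = (16T/(π τ_allow))^(1/3) = (16·5.210/(π·2.86×10^7))^(1/3) = 0.009753 m.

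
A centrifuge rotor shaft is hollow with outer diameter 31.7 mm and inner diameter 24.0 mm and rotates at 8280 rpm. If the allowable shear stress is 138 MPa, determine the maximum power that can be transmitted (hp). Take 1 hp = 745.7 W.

J = π(d_o⁴ − d_i⁴)/32 = π(0.0317⁴ − 0.0240⁴)/32 = 6.657×10^-8 m⁴.
T_max = τ_allow·J/r = 1.38×10^8 × 6.657×10^-8 / 0.0158 = 579.6 N·m.
ω = 2π·8280/60 = 867.1 rad/s, so P_max = T_max·ω = 5.025×10^5 W.

674 hp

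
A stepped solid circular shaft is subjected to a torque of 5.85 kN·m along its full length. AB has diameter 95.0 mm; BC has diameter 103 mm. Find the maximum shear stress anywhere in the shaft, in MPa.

Under the same torque, τ_max = 16T/(πd³) is largest where d is smallest — segment AB (d = 95.0 mm).
τ_max = 16·5850/(π·(0.0950)³) = 3.475×10^7 Pa.

34.8 MPa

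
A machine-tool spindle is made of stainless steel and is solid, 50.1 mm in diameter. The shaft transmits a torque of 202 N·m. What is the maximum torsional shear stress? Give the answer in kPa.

J = πd⁴/32 = π(0.0501)⁴/32 = 6.185×10^-7 m⁴.
τ_max = T·r/J = 202.0 × 0.0250 / 6.185×10^-7 = 8.181×10^6 Pa.

8180 kPa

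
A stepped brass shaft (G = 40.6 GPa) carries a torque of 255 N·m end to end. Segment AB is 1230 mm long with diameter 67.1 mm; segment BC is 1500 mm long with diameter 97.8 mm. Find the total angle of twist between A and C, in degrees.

J_AB = π(0.0671)⁴/32 = 1.99×10^-6 m⁴; J_BC = π(0.0978)⁴/32 = 8.98×10^-6 m⁴.
θ = (T/G)·Σ L_i/J_i = (255.0/40.6×10⁹)·(1.23/1.99×10^-6 + 1.50/8.98×10^-6) = 4.931×10^-3 rad.

0.283°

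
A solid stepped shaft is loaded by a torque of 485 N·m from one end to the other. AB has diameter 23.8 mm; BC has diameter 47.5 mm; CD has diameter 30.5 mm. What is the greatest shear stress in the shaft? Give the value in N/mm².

Under the same torque, τ_max = 16T/(πd³) is largest where d is smallest — segment AB (d = 23.8 mm).
τ_max = 16·485.0/(π·(0.0238)³) = 1.832×10^8 Pa.

183 N/mm²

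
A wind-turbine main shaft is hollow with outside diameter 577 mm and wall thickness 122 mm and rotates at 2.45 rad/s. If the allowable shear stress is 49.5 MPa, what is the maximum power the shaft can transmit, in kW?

4070 kW

J = π(d_o⁴ − d_i⁴)/32 = π(0.577⁴ − 0.333⁴)/32 = 9.675×10^-3 m⁴.
T_max = τ_allow·J/r = 4.95×10^7 × 9.675×10^-3 / 0.288 = 1.660e6 N·m.
ω = 2.45 rad/s, so P_max = T_max·ω = 4.067×10^6 W.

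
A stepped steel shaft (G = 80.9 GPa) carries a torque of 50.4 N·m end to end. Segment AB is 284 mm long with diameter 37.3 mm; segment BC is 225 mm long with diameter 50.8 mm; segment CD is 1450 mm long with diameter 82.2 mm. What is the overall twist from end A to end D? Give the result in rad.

J_AB = π(0.0373)⁴/32 = 1.90×10^-7 m⁴; J_BC = π(0.0508)⁴/32 = 6.54×10^-7 m⁴; J_CD = π(0.0822)⁴/32 = 4.48×10^-6 m⁴.
θ = (T/G)·Σ L_i/J_i = (50.40/80.9×10⁹)·(0.284/1.90×10^-7 + 0.225/6.54×10^-7 + 1.45/4.48×10^-6) = 1.347×10^-3 rad.

0.00135 rad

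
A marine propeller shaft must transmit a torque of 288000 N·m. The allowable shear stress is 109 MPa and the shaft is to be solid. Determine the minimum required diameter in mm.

For a solid shaft τ_max = 16T/(πd³), so d = (16T/(π τ_allow))^(1/3) = (16·288000/(π·1.09×10^8))^(1/3) = 0.2379 m.

238 mm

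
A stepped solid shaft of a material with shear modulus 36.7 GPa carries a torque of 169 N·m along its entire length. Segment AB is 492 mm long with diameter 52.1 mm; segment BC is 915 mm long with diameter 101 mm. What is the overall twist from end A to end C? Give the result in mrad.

3.54 mrad

J_AB = π(0.0521)⁴/32 = 7.23×10^-7 m⁴; J_BC = π(0.101)⁴/32 = 1.02×10^-5 m⁴.
θ = (T/G)·Σ L_i/J_i = (169.0/36.7×10⁹)·(0.492/7.23×10^-7 + 0.915/1.02×10^-5) = 3.545×10^-3 rad.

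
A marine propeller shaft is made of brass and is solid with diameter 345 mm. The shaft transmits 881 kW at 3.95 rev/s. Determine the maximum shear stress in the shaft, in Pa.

ω = 2π·3.95 = 24.82 rad/s, so T = P/ω = 881×10³ / 24.82 = 35500 N·m.
J = πd⁴/32 = π(0.345)⁴/32 = 1.391×10^-3 m⁴.
τ_max = T·r/J = 35500 × 0.172 / 1.391×10^-3 = 4.403×10^6 Pa.

4.40e6 Pa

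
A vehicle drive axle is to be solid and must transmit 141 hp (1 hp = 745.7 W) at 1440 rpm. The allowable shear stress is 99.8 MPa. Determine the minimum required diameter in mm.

ω = 2π·1440/60 = 150.8 rad/s, so T = P/ω = 141×745.7 / 150.8 = 697.3 N·m.
For a solid shaft τ_max = 16T/(πd³), so d = (16T/(π τ_allow))^(1/3) = (16·697.3/(π·9.98×10^7))^(1/3) = 0.03289 m.

32.9 mm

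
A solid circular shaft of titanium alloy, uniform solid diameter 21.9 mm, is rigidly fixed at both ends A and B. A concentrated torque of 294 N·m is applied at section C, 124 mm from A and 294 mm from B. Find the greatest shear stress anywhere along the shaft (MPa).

With uniform GJ and both ends fixed, compatibility θ_AC = θ_CB gives T_A·a = T_B·b, together with T_A + T_B = T₀.
T_A = T₀·b/(a+b) = 294.0·294/418.0 = 206.8 N·m; T_B = 87.22 N·m.
τ in each portion: τ_AC = 1.00×10^8 Pa, τ_CB = 4.23×10^7 Pa; maximum is in AC.
τ_max = T_AC·r/J = 206.8·0.0109/2.26×10^-8 = 1.003×10^8 Pa.

100 MPa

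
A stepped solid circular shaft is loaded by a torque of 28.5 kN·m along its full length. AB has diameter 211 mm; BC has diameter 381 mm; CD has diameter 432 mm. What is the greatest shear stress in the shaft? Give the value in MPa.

Under the same torque, τ_max = 16T/(πd³) is largest where d is smallest — segment AB (d = 211 mm).
τ_max = 16·28500/(π·(0.211)³) = 1.545×10^7 Pa.

15.5 MPa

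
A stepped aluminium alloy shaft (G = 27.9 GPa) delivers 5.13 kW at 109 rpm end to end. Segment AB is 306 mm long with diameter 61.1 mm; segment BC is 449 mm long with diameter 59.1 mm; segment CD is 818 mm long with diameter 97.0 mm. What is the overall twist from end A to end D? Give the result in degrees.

ω = 2π·109/60 = 11.41 rad/s, so T = P/ω = 5.13×10³ / 11.41 = 449.4 N·m.
J_AB = π(0.0611)⁴/32 = 1.37×10^-6 m⁴; J_BC = π(0.0591)⁴/32 = 1.20×10^-6 m⁴; J_CD = π(0.0970)⁴/32 = 8.69×10^-6 m⁴.
θ = (T/G)·Σ L_i/J_i = (449.4/27.9×10⁹)·(0.306/1.37×10^-6 + 0.449/1.20×10^-6 + 0.818/8.69×10^-6) = 0.01116 rad.

0.639°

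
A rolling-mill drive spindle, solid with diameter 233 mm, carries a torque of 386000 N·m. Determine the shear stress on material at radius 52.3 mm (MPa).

J = πd⁴/32 = π(0.233)⁴/32 = 2.894×10^-4 m⁴.
Shear stress varies linearly with radius: τ = T·r/J = 386000 × 0.0523 / 2.894×10^-4 = 6.977×10^7 Pa.

69.8 MPa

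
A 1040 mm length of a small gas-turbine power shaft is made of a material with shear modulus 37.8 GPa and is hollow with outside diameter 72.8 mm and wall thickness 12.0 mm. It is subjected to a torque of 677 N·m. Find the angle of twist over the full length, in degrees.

J = π(d_o⁴ − d_i⁴)/32 = π(0.0728⁴ − 0.0488⁴)/32 = 2.201×10^-6 m⁴.
θ = T·L/(G·J) = 677.0 × 1.04 / (37.8×10⁹ × 2.201×10^-6) = 8.464×10^-3 rad.

0.485°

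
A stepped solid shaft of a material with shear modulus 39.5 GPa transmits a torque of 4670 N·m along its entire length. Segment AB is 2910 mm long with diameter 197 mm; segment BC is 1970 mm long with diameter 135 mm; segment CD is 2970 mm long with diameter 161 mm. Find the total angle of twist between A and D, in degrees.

J_AB = π(0.197)⁴/32 = 1.48×10^-4 m⁴; J_BC = π(0.135)⁴/32 = 3.26×10^-5 m⁴; J_CD = π(0.161)⁴/32 = 6.60×10^-5 m⁴.
θ = (T/G)·Σ L_i/J_i = (4670/39.5×10⁹)·(2.91/1.48×10^-4 + 1.97/3.26×10^-5 + 2.97/6.60×10^-5) = 0.01479 rad.

0.848°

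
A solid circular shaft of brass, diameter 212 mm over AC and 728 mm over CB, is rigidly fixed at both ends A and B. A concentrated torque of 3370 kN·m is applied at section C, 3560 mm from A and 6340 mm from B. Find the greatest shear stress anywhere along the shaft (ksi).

6.37 ksi

Compatibility: T_A·a/J_AC = T_B·b/J_CB with T_A + T_B = T₀.
J_AC = 1.98×10^-4 m⁴, J_CB = 0.0276 m⁴, so T_A = T₀·(J_AC/a)/((J_AC/a)+(J_CB/b)) = 42610 N·m, T_B = 3.327e6 N·m.
τ in each portion: τ_AC = 2.28×10^7 Pa, τ_CB = 4.39×10^7 Pa; maximum is in CB.
τ_max = T_CB·r/J = 3.327e6·0.364/0.0276 = 4.392×10^7 Pa.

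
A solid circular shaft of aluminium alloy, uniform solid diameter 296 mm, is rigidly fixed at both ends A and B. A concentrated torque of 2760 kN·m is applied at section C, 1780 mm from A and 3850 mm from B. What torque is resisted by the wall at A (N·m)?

1.89e6 N·m

With uniform GJ and both ends fixed, compatibility θ_AC = θ_CB gives T_A·a = T_B·b, together with T_A + T_B = T₀.
T_A = T₀·b/(a+b) = 2.760e6·3850/5630 = 1.887e6 N·m; T_B = 872600 N·m.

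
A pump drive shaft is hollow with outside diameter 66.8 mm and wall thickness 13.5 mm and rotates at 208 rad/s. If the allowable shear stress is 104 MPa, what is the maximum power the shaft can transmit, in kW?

J = π(d_o⁴ − d_i⁴)/32 = π(0.0668⁴ − 0.0398⁴)/32 = 1.708×10^-6 m⁴.
T_max = τ_allow·J/r = 1.04×10^8 × 1.708×10^-6 / 0.0334 = 5320 N·m.
ω = 208 rad/s, so P_max = T_max·ω = 1.107×10^6 W.

1110 kW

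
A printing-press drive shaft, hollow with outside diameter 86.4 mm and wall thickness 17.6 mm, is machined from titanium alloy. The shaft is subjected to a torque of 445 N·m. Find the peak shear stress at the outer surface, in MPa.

J = π(d_o⁴ − d_i⁴)/32 = π(0.0864⁴ − 0.0512⁴)/32 = 4.796×10^-6 m⁴.
τ_max = T·r/J = 445.0 × 0.0432 / 4.796×10^-6 = 4.008×10^6 Pa.

4.01 MPa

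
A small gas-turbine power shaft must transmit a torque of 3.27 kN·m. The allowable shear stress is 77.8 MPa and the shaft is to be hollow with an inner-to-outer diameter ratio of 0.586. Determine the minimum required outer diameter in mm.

For a hollow shaft with d_i/d_o = 0.586: τ_max = 16T/(π d_o³ (1−k⁴)), so d_o = [16T/(π τ_allow (1−k⁴))]^(1/3) = [16·3270/(π·7.78×10^7·0.8821)]^(1/3) = 0.06237 m.

62.4 mm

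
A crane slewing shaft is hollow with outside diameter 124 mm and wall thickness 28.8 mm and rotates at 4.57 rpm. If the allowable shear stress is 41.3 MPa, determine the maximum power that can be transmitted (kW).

J = π(d_o⁴ − d_i⁴)/32 = π(0.124⁴ − 0.0664⁴)/32 = 2.130×10^-5 m⁴.
T_max = τ_allow·J/r = 4.13×10^7 × 2.130×10^-5 / 0.0620 = 14190 N·m.
ω = 2π·4.57/60 = 0.4786 rad/s, so P_max = T_max·ω = 6791 W.

6.79 kW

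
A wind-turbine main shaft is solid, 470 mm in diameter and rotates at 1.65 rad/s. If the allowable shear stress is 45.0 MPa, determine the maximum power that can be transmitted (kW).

1510 kW

J = πd⁴/32 = π(0.470)⁴/32 = 4.791×10^-3 m⁴.
T_max = τ_allow·J/r = 4.50×10^7 × 4.791×10^-3 / 0.235 = 917400 N·m.
ω = 1.65 rad/s, so P_max = T_max·ω = 1.514×10^6 W.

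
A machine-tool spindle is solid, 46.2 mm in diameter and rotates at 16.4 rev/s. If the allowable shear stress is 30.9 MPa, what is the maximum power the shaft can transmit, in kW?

61.7 kW

J = πd⁴/32 = π(0.0462)⁴/32 = 4.473×10^-7 m⁴.
T_max = τ_allow·J/r = 3.09×10^7 × 4.473×10^-7 / 0.0231 = 598.3 N·m.
ω = 2π·16.4 = 103.0 rad/s, so P_max = T_max·ω = 6.165×10^4 W.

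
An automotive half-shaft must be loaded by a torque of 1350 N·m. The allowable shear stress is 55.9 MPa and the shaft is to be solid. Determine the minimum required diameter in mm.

For a solid shaft τ_max = 16T/(πd³), so d = (16T/(π τ_allow))^(1/3) = (16·1350/(π·5.59×10^7))^(1/3) = 0.04973 m.

49.7 mm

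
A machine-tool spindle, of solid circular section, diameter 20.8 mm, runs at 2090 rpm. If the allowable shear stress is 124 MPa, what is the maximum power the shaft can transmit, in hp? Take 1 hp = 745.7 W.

64.3 hp

J = πd⁴/32 = π(0.0208)⁴/32 = 1.838×10^-8 m⁴.
T_max = τ_allow·J/r = 1.24×10^8 × 1.838×10^-8 / 0.0104 = 219.1 N·m.
ω = 2π·2090/60 = 218.9 rad/s, so P_max = T_max·ω = 4.795×10^4 W.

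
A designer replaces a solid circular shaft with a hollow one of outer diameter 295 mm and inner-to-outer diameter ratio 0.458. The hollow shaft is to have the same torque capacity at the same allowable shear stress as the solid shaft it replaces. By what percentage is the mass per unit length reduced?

18.6 %

Equal τ_max and T ⇒ the solid shaft needs d_s³ = d_o³(1−k⁴), so d_s = 295·(1−0.458⁴)^(1/3) = 290.6 mm.
Area ratio A_h/A_s = d_o²(1−k²)/d_s² = (1−k²)/(1−k⁴)^(2/3) = 0.8143.
Mass saving = 1 − 0.8143 = 18.6 %.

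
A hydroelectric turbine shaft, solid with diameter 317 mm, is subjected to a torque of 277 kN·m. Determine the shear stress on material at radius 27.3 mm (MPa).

7.63 MPa

J = πd⁴/32 = π(0.317)⁴/32 = 9.914×10^-4 m⁴.
Shear stress varies linearly with radius: τ = T·r/J = 277000 × 0.0273 / 9.914×10^-4 = 7.628×10^6 Pa.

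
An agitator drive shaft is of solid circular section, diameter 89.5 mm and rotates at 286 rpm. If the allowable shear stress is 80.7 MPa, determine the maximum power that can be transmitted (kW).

340 kW

J = πd⁴/32 = π(0.0895)⁴/32 = 6.299×10^-6 m⁴.
T_max = τ_allow·J/r = 8.07×10^7 × 6.299×10^-6 / 0.0447 = 11360 N·m.
ω = 2π·286/60 = 29.95 rad/s, so P_max = T_max·ω = 3.402×10^5 W.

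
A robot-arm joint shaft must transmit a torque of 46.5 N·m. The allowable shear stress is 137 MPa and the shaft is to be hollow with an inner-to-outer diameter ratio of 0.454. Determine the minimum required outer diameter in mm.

12.2 mm

For a hollow shaft with d_i/d_o = 0.454: τ_max = 16T/(π d_o³ (1−k⁴)), so d_o = [16T/(π τ_allow (1−k⁴))]^(1/3) = [16·46.50/(π·1.37×10^8·0.9575)]^(1/3) = 0.01218 m.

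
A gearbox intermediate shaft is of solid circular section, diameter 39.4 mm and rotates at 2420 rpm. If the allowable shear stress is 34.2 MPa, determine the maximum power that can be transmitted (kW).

104 kW

J = πd⁴/32 = π(0.0394)⁴/32 = 2.366×10^-7 m⁴.
T_max = τ_allow·J/r = 3.42×10^7 × 2.366×10^-7 / 0.0197 = 410.7 N·m.
ω = 2π·2420/60 = 253.4 rad/s, so P_max = T_max·ω = 1.041×10^5 W.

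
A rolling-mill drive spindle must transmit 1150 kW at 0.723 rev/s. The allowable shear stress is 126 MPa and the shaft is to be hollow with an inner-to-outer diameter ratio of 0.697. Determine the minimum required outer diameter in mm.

237 mm

ω = 2π·0.723 = 4.543 rad/s, so T = P/ω = 1150×10³ / 4.543 = 253200 N·m.
For a hollow shaft with d_i/d_o = 0.697: τ_max = 16T/(π d_o³ (1−k⁴)), so d_o = [16T/(π τ_allow (1−k⁴))]^(1/3) = [16·253200/(π·1.26×10^8·0.7640)]^(1/3) = 0.2375 m.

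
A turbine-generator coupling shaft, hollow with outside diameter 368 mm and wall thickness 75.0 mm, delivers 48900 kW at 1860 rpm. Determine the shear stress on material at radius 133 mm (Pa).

2.11e7 Pa

ω = 2π·1860/60 = 194.8 rad/s, so T = P/ω = 48900×10³ / 194.8 = 251100 N·m.
J = π(d_o⁴ − d_i⁴)/32 = π(0.368⁴ − 0.218⁴)/32 = 1.579×10^-3 m⁴.
Shear stress varies linearly with radius: τ = T·r/J = 251100 × 0.133 / 1.579×10^-3 = 2.115×10^7 Pa.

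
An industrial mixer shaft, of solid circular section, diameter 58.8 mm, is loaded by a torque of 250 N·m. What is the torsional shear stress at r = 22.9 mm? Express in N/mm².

J = πd⁴/32 = π(0.0588)⁴/32 = 1.174×10^-6 m⁴.
Shear stress varies linearly with radius: τ = T·r/J = 250.0 × 0.0229 / 1.174×10^-6 = 4.878×10^6 Pa.

4.88 N/mm²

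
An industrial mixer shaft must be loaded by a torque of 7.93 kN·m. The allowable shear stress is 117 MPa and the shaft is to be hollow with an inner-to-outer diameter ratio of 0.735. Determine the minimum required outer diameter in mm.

For a hollow shaft with d_i/d_o = 0.735: τ_max = 16T/(π d_o³ (1−k⁴)), so d_o = [16T/(π τ_allow (1−k⁴))]^(1/3) = [16·7930/(π·1.17×10^8·0.7082)]^(1/3) = 0.07870 m.

78.7 mm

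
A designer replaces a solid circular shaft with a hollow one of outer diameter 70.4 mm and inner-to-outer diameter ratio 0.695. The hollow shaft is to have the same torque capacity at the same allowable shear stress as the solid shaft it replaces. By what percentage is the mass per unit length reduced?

38.3 %

Equal τ_max and T ⇒ the solid shaft needs d_s³ = d_o³(1−k⁴), so d_s = 70.4·(1−0.695⁴)^(1/3) = 64.43 mm.
Area ratio A_h/A_s = d_o²(1−k²)/d_s² = (1−k²)/(1−k⁴)^(2/3) = 0.6172.
Mass saving = 1 − 0.6172 = 38.3 %.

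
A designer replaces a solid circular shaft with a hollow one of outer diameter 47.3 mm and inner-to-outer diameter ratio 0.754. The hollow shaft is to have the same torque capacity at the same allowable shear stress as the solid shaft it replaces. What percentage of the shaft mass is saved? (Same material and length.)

Equal τ_max and T ⇒ the solid shaft needs d_s³ = d_o³(1−k⁴), so d_s = 47.3·(1−0.754⁴)^(1/3) = 41.53 mm.
Area ratio A_h/A_s = d_o²(1−k²)/d_s² = (1−k²)/(1−k⁴)^(2/3) = 0.5598.
Mass saving = 1 − 0.5598 = 44.0 %.

44.0 %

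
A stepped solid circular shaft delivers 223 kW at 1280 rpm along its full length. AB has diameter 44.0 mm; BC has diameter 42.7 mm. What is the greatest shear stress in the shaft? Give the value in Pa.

ω = 2π·1280/60 = 134.0 rad/s, so T = P/ω = 223×10³ / 134.0 = 1664 N·m.
Under the same torque, τ_max = 16T/(πd³) is largest where d is smallest — segment BC (d = 42.7 mm).
τ_max = 16·1664/(π·(0.0427)³) = 1.088×10^8 Pa.

1.09e8 Pa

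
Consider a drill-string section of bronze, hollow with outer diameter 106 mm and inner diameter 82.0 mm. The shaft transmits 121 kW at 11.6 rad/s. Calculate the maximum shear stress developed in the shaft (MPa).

69.5 MPa

ω = 11.6 rad/s, so T = P/ω = 121×10³ / 11.60 = 10430 N·m.
J = π(d_o⁴ − d_i⁴)/32 = π(0.106⁴ − 0.0820⁴)/32 = 7.956×10^-6 m⁴.
τ_max = T·r/J = 10430 × 0.0530 / 7.956×10^-6 = 6.949×10^7 Pa.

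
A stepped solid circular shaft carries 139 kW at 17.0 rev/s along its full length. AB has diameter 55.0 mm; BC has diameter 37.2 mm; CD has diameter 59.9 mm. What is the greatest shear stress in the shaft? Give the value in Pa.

1.29e8 Pa

ω = 2π·17.0 = 106.8 rad/s, so T = P/ω = 139×10³ / 106.8 = 1301 N·m.
Under the same torque, τ_max = 16T/(πd³) is largest where d is smallest — segment BC (d = 37.2 mm).
τ_max = 16·1301/(π·(0.0372)³) = 1.287×10^8 Pa.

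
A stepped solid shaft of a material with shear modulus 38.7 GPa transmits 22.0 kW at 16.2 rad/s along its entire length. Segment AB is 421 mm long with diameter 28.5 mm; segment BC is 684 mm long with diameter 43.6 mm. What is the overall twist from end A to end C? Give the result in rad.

0.296 rad

ω = 16.2 rad/s, so T = P/ω = 22.0×10³ / 16.20 = 1358 N·m.
J_AB = π(0.0285)⁴/32 = 6.48×10^-8 m⁴; J_BC = π(0.0436)⁴/32 = 3.55×10^-7 m⁴.
θ = (T/G)·Σ L_i/J_i = (1358/38.7×10⁹)·(0.421/6.48×10^-8 + 0.684/3.55×10^-7) = 0.2957 rad.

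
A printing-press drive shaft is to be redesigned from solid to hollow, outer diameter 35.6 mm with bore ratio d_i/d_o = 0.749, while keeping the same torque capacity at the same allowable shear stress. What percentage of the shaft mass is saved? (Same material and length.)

Equal τ_max and T ⇒ the solid shaft needs d_s³ = d_o³(1−k⁴), so d_s = 35.6·(1−0.749⁴)^(1/3) = 31.39 mm.
Area ratio A_h/A_s = d_o²(1−k²)/d_s² = (1−k²)/(1−k⁴)^(2/3) = 0.5648.
Mass saving = 1 − 0.5648 = 43.5 %.

43.5 %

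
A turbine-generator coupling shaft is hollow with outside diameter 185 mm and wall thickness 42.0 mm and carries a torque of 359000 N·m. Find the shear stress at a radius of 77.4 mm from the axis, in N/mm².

265 N/mm²

J = π(d_o⁴ − d_i⁴)/32 = π(0.185⁴ − 0.101⁴)/32 = 1.048×10^-4 m⁴.
Shear stress varies linearly with radius: τ = T·r/J = 359000 × 0.0774 / 1.048×10^-4 = 2.652×10^8 Pa.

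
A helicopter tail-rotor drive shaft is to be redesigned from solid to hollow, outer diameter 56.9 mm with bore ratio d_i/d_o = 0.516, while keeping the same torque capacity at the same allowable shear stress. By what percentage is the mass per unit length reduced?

22.9 %

Equal τ_max and T ⇒ the solid shaft needs d_s³ = d_o³(1−k⁴), so d_s = 56.9·(1−0.516⁴)^(1/3) = 55.52 mm.
Area ratio A_h/A_s = d_o²(1−k²)/d_s² = (1−k²)/(1−k⁴)^(2/3) = 0.7706.
Mass saving = 1 − 0.7706 = 22.9 %.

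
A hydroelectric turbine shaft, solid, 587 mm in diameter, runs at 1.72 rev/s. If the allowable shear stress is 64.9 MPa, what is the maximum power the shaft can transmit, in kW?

J = πd⁴/32 = π(0.587)⁴/32 = 0.01166 m⁴.
T_max = τ_allow·J/r = 6.49×10^7 × 0.01166 / 0.293 = 2.577e6 N·m.
ω = 2π·1.72 = 10.81 rad/s, so P_max = T_max·ω = 2.785×10^7 W.

27900 kW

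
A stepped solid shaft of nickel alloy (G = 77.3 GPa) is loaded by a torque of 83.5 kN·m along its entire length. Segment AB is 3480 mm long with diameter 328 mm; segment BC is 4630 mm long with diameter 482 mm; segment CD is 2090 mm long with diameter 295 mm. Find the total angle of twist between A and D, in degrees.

0.418°

J_AB = π(0.328)⁴/32 = 1.14×10^-3 m⁴; J_BC = π(0.482)⁴/32 = 5.30×10^-3 m⁴; J_CD = π(0.295)⁴/32 = 7.44×10^-4 m⁴.
θ = (T/G)·Σ L_i/J_i = (83500/77.3×10⁹)·(3.48/1.14×10^-3 + 4.63/5.30×10^-3 + 2.09/7.44×10^-4) = 7.288×10^-3 rad.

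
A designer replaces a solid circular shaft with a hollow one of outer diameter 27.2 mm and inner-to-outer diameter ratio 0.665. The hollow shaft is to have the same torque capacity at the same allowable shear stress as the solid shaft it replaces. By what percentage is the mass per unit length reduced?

35.5 %

Equal τ_max and T ⇒ the solid shaft needs d_s³ = d_o³(1−k⁴), so d_s = 27.2·(1−0.665⁴)^(1/3) = 25.30 mm.
Area ratio A_h/A_s = d_o²(1−k²)/d_s² = (1−k²)/(1−k⁴)^(2/3) = 0.6449.
Mass saving = 1 − 0.6449 = 35.5 %.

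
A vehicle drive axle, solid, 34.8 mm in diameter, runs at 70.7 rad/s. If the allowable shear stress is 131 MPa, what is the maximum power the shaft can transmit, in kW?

J = πd⁴/32 = π(0.0348)⁴/32 = 1.440×10^-7 m⁴.
T_max = τ_allow·J/r = 1.31×10^8 × 1.440×10^-7 / 0.0174 = 1084 N·m.
ω = 70.7 rad/s, so P_max = T_max·ω = 7.664×10^4 W.

76.6 kW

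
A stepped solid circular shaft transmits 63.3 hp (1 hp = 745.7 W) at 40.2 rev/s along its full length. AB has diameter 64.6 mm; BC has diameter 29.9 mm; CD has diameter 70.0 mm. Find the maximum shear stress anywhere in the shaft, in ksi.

ω = 2π·40.2 = 252.6 rad/s, so T = P/ω = 63.3×745.7 / 252.6 = 186.9 N·m.
Under the same torque, τ_max = 16T/(πd³) is largest where d is smallest — segment BC (d = 29.9 mm).
τ_max = 16·186.9/(π·(0.0299)³) = 3.561×10^7 Pa.

5.16 ksi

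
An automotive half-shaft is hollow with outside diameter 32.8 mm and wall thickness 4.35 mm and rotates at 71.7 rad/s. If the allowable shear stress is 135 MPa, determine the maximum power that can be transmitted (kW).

47.5 kW

J = π(d_o⁴ − d_i⁴)/32 = π(0.0328⁴ − 0.0241⁴)/32 = 8.051×10^-8 m⁴.
T_max = τ_allow·J/r = 1.35×10^8 × 8.051×10^-8 / 0.0164 = 662.8 N·m.
ω = 71.7 rad/s, so P_max = T_max·ω = 4.752×10^4 W.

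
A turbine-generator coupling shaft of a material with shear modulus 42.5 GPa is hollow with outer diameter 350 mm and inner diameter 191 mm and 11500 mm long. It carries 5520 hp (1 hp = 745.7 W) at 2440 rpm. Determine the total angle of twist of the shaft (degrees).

0.186°

ω = 2π·2440/60 = 255.5 rad/s, so T = P/ω = 5520×745.7 / 255.5 = 16110 N·m.
J = π(d_o⁴ − d_i⁴)/32 = π(0.350⁴ − 0.191⁴)/32 = 1.343×10^-3 m⁴.
θ = T·L/(G·J) = 16110 × 11.5 / (42.5×10⁹ × 1.343×10^-3) = 3.247×10^-3 rad.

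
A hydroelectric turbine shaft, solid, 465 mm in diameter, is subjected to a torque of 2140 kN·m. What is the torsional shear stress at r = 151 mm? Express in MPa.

70.4 MPa

J = πd⁴/32 = π(0.465)⁴/32 = 4.590×10^-3 m⁴.
Shear stress varies linearly with radius: τ = T·r/J = 2.140e6 × 0.151 / 4.590×10^-3 = 7.040×10^7 Pa.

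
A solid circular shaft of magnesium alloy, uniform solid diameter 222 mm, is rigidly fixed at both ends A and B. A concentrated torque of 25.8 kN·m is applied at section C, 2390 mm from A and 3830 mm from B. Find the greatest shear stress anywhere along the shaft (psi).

With uniform GJ and both ends fixed, compatibility θ_AC = θ_CB gives T_A·a = T_B·b, together with T_A + T_B = T₀.
T_A = T₀·b/(a+b) = 25800·3830/6220 = 15890 N·m; T_B = 9914 N·m.
τ in each portion: τ_AC = 7.40×10^6 Pa, τ_CB = 4.61×10^6 Pa; maximum is in AC.
τ_max = T_AC·r/J = 15890·0.111/2.38×10^-4 = 7.395×10^6 Pa.

1070 psi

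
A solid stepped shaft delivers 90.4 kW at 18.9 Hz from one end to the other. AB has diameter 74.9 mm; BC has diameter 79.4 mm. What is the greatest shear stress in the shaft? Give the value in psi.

ω = 2π·18.9 = 118.8 rad/s, so T = P/ω = 90.4×10³ / 118.8 = 761.2 N·m.
Under the same torque, τ_max = 16T/(πd³) is largest where d is smallest — segment AB (d = 74.9 mm).
τ_max = 16·761.2/(π·(0.0749)³) = 9.227×10^6 Pa.

1340 psi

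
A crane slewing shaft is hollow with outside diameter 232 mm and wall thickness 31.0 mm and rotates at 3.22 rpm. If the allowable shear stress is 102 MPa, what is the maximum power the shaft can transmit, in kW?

60.0 kW

J = π(d_o⁴ − d_i⁴)/32 = π(0.232⁴ − 0.170⁴)/32 = 2.024×10^-4 m⁴.
T_max = τ_allow·J/r = 1.02×10^8 × 2.024×10^-4 / 0.116 = 178000 N·m.
ω = 2π·3.22/60 = 0.3372 rad/s, so P_max = T_max·ω = 6.002×10^4 W.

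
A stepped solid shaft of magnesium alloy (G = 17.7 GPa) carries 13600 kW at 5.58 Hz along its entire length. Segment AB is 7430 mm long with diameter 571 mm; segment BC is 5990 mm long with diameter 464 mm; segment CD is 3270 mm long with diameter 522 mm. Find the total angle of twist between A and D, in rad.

0.0543 rad

ω = 2π·5.58 = 35.06 rad/s, so T = P/ω = 13600×10³ / 35.06 = 387900 N·m.
J_AB = π(0.571)⁴/32 = 0.0104 m⁴; J_BC = π(0.464)⁴/32 = 4.55×10^-3 m⁴; J_CD = π(0.522)⁴/32 = 7.29×10^-3 m⁴.
θ = (T/G)·Σ L_i/J_i = (387900/17.7×10⁹)·(7.43/0.0104 + 5.99/4.55×10^-3 + 3.27/7.29×10^-3) = 0.05428 rad.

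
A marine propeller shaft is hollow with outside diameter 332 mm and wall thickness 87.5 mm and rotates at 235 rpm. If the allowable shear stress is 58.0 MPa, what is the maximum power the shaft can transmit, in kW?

9740 kW

J = π(d_o⁴ − d_i⁴)/32 = π(0.332⁴ − 0.157⁴)/32 = 1.133×10^-3 m⁴.
T_max = τ_allow·J/r = 5.80×10^7 × 1.133×10^-3 / 0.166 = 395900 N·m.
ω = 2π·235/60 = 24.61 rad/s, so P_max = T_max·ω = 9.743×10^6 W.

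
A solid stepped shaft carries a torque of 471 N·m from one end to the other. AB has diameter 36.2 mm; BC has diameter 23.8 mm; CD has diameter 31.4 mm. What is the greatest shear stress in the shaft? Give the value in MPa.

Under the same torque, τ_max = 16T/(πd³) is largest where d is smallest — segment BC (d = 23.8 mm).
τ_max = 16·471.0/(π·(0.0238)³) = 1.779×10^8 Pa.

178 MPa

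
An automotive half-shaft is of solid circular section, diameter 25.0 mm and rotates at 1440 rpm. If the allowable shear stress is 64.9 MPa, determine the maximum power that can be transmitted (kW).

J = πd⁴/32 = π(0.0250)⁴/32 = 3.835×10^-8 m⁴.
T_max = τ_allow·J/r = 6.49×10^7 × 3.835×10^-8 / 0.0125 = 199.1 N·m.
ω = 2π·1440/60 = 150.8 rad/s, so P_max = T_max·ω = 3.003×10^4 W.

30.0 kW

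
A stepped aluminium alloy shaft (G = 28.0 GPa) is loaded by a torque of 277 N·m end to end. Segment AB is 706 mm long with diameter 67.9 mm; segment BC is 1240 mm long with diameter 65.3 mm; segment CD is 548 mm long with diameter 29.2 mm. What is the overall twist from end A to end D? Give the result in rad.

J_AB = π(0.0679)⁴/32 = 2.09×10^-6 m⁴; J_BC = π(0.0653)⁴/32 = 1.79×10^-6 m⁴; J_CD = π(0.0292)⁴/32 = 7.14×10^-8 m⁴.
θ = (T/G)·Σ L_i/J_i = (277.0/28.0×10⁹)·(0.706/2.09×10^-6 + 1.24/1.79×10^-6 + 0.548/7.14×10^-8) = 0.08618 rad.

0.0862 rad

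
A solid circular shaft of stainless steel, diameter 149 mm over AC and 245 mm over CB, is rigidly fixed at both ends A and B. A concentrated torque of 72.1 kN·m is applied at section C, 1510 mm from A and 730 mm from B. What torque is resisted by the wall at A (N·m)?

Compatibility: T_A·a/J_AC = T_B·b/J_CB with T_A + T_B = T₀.
J_AC = 4.84×10^-5 m⁴, J_CB = 3.54×10^-4 m⁴, so T_A = T₀·(J_AC/a)/((J_AC/a)+(J_CB/b)) = 4472 N·m, T_B = 67630 N·m.

4470 N·m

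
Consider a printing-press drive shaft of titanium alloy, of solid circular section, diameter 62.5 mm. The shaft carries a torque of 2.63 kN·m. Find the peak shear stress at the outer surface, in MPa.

54.9 MPa

J = πd⁴/32 = π(0.0625)⁴/32 = 1.498×10^-6 m⁴.
τ_max = T·r/J = 2630 × 0.0312 / 1.498×10^-6 = 5.486×10^7 Pa.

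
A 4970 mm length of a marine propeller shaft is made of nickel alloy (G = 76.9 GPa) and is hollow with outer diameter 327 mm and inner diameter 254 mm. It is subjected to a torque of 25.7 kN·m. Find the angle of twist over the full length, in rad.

J = π(d_o⁴ − d_i⁴)/32 = π(0.327⁴ − 0.254⁴)/32 = 7.139×10^-4 m⁴.
θ = T·L/(G·J) = 25700 × 4.97 / (76.9×10⁹ × 7.139×10^-4) = 2.327×10^-3 rad.

0.00233 rad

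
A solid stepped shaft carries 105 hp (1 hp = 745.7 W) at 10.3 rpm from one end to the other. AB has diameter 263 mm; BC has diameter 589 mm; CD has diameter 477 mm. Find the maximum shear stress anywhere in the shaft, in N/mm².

ω = 2π·10.3/60 = 1.079 rad/s, so T = P/ω = 105×745.7 / 1.079 = 72590 N·m.
Under the same torque, τ_max = 16T/(πd³) is largest where d is smallest — segment AB (d = 263 mm).
τ_max = 16·72590/(π·(0.263)³) = 2.032×10^7 Pa.

20.3 N/mm²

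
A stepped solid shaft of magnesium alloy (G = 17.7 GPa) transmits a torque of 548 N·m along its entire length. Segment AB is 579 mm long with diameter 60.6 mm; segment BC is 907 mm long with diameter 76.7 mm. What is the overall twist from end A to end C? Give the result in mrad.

J_AB = π(0.0606)⁴/32 = 1.32×10^-6 m⁴; J_BC = π(0.0767)⁴/32 = 3.40×10^-6 m⁴.
θ = (T/G)·Σ L_i/J_i = (548.0/17.7×10⁹)·(0.579/1.32×10^-6 + 0.907/3.40×10^-6) = 0.02180 rad.

21.8 mrad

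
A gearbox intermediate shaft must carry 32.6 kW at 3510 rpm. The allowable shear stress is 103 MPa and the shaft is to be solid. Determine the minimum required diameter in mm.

16.4 mm

ω = 2π·3510/60 = 367.6 rad/s, so T = P/ω = 32.6×10³ / 367.6 = 88.69 N·m.
For a solid shaft τ_max = 16T/(πd³), so d = (16T/(π τ_allow))^(1/3) = (16·88.69/(π·1.03×10^8))^(1/3) = 0.01637 m.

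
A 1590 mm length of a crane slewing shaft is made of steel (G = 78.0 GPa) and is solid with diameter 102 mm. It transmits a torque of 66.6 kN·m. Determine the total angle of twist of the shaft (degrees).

7.32°

J = πd⁴/32 = π(0.102)⁴/32 = 1.063×10^-5 m⁴.
θ = T·L/(G·J) = 66600 × 1.59 / (78.0×10⁹ × 1.063×10^-5) = 0.1278 rad.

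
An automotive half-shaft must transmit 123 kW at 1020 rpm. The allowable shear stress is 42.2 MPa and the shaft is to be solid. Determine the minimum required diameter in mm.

ω = 2π·1020/60 = 106.8 rad/s, so T = P/ω = 123×10³ / 106.8 = 1152 N·m.
For a solid shaft τ_max = 16T/(πd³), so d = (16T/(π τ_allow))^(1/3) = (16·1152/(π·4.22×10^7))^(1/3) = 0.05180 m.

51.8 mm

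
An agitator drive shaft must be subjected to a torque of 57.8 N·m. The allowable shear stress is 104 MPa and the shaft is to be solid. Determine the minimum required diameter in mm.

14.1 mm

For a solid shaft τ_max = 16T/(πd³), so d = (16T/(π τ_allow))^(1/3) = (16·57.80/(π·1.04×10^8))^(1/3) = 0.01415 m.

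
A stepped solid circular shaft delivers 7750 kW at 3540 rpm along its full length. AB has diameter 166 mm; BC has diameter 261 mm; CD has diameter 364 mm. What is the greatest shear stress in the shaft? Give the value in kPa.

ω = 2π·3540/60 = 370.7 rad/s, so T = P/ω = 7750×10³ / 370.7 = 20910 N·m.
Under the same torque, τ_max = 16T/(πd³) is largest where d is smallest — segment AB (d = 166 mm).
τ_max = 16·20910/(π·(0.166)³) = 2.328×10^7 Pa.

23300 kPa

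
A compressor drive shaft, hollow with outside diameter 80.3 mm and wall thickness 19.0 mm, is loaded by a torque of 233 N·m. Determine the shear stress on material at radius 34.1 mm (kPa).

2110 kPa

J = π(d_o⁴ − d_i⁴)/32 = π(0.0803⁴ − 0.0423⁴)/32 = 3.768×10^-6 m⁴.
Shear stress varies linearly with radius: τ = T·r/J = 233.0 × 0.0341 / 3.768×10^-6 = 2.109×10^6 Pa.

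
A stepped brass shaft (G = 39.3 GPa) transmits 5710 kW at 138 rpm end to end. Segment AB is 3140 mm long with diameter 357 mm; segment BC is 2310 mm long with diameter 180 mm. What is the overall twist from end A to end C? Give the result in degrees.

14.0°

ω = 2π·138/60 = 14.45 rad/s, so T = P/ω = 5710×10³ / 14.45 = 395100 N·m.
J_AB = π(0.357)⁴/32 = 1.59×10^-3 m⁴; J_BC = π(0.180)⁴/32 = 1.03×10^-4 m⁴.
θ = (T/G)·Σ L_i/J_i = (395100/39.3×10⁹)·(3.14/1.59×10^-3 + 2.31/1.03×10^-4) = 0.2451 rad.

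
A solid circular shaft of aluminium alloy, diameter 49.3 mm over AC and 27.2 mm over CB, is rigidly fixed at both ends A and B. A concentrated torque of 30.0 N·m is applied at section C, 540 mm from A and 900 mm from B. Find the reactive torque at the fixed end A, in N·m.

Compatibility: T_A·a/J_AC = T_B·b/J_CB with T_A + T_B = T₀.
J_AC = 5.80×10^-7 m⁴, J_CB = 5.37×10^-8 m⁴, so T_A = T₀·(J_AC/a)/((J_AC/a)+(J_CB/b)) = 28.42 N·m, T_B = 1.580 N·m.

28.4 N·m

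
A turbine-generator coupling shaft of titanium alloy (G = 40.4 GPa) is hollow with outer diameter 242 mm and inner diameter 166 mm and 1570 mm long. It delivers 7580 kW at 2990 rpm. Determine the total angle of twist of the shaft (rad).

0.00359 rad

ω = 2π·2990/60 = 313.1 rad/s, so T = P/ω = 7580×10³ / 313.1 = 24210 N·m.
J = π(d_o⁴ − d_i⁴)/32 = π(0.242⁴ − 0.166⁴)/32 = 2.622×10^-4 m⁴.
θ = T·L/(G·J) = 24210 × 1.57 / (40.4×10⁹ × 2.622×10^-4) = 3.588×10^-3 rad.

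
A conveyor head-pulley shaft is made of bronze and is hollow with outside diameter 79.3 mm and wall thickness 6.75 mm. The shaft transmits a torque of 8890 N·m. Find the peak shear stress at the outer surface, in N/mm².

J = π(d_o⁴ − d_i⁴)/32 = π(0.0793⁴ − 0.0658⁴)/32 = 2.042×10^-6 m⁴.
τ_max = T·r/J = 8890 × 0.0396 / 2.042×10^-6 = 1.726×10^8 Pa.

173 N/mm²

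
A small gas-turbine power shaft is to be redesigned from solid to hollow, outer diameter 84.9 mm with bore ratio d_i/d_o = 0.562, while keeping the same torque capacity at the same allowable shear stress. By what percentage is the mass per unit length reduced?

26.6 %

Equal τ_max and T ⇒ the solid shaft needs d_s³ = d_o³(1−k⁴), so d_s = 84.9·(1−0.562⁴)^(1/3) = 81.98 mm.
Area ratio A_h/A_s = d_o²(1−k²)/d_s² = (1−k²)/(1−k⁴)^(2/3) = 0.7338.
Mass saving = 1 − 0.7338 = 26.6 %.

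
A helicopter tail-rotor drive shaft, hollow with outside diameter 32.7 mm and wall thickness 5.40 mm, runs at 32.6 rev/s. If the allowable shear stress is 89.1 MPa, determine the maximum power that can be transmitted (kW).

J = π(d_o⁴ − d_i⁴)/32 = π(0.0327⁴ − 0.0219⁴)/32 = 8.967×10^-8 m⁴.
T_max = τ_allow·J/r = 8.91×10^7 × 8.967×10^-8 / 0.0163 = 488.7 N·m.
ω = 2π·32.6 = 204.8 rad/s, so P_max = T_max·ω = 1.001×10^5 W.

100 kW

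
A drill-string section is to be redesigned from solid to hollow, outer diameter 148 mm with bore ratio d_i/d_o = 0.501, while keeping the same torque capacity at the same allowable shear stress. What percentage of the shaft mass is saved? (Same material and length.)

21.8 %

Equal τ_max and T ⇒ the solid shaft needs d_s³ = d_o³(1−k⁴), so d_s = 148·(1−0.501⁴)^(1/3) = 144.8 mm.
Area ratio A_h/A_s = d_o²(1−k²)/d_s² = (1−k²)/(1−k⁴)^(2/3) = 0.7822.
Mass saving = 1 − 0.7822 = 21.8 %.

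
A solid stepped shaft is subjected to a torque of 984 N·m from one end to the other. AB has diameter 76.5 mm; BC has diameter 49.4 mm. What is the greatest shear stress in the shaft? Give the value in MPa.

41.6 MPa

Under the same torque, τ_max = 16T/(πd³) is largest where d is smallest — segment BC (d = 49.4 mm).
τ_max = 16·984.0/(π·(0.0494)³) = 4.157×10^7 Pa.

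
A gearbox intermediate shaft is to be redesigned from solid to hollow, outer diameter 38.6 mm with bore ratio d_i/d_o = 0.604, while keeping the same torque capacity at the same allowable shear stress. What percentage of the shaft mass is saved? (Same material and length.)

30.1 %

Equal τ_max and T ⇒ the solid shaft needs d_s³ = d_o³(1−k⁴), so d_s = 38.6·(1−0.604⁴)^(1/3) = 36.81 mm.
Area ratio A_h/A_s = d_o²(1−k²)/d_s² = (1−k²)/(1−k⁴)^(2/3) = 0.6986.
Mass saving = 1 − 0.6986 = 30.1 %.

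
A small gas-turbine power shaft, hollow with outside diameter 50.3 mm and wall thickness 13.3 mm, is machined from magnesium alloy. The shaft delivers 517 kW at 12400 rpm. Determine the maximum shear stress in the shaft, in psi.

2430 psi

ω = 2π·12400/60 = 1299 rad/s, so T = P/ω = 517×10³ / 1299 = 398.1 N·m.
J = π(d_o⁴ − d_i⁴)/32 = π(0.0503⁴ − 0.0237⁴)/32 = 5.975×10^-7 m⁴.
τ_max = T·r/J = 398.1 × 0.0251 / 5.975×10^-7 = 1.676×10^7 Pa.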